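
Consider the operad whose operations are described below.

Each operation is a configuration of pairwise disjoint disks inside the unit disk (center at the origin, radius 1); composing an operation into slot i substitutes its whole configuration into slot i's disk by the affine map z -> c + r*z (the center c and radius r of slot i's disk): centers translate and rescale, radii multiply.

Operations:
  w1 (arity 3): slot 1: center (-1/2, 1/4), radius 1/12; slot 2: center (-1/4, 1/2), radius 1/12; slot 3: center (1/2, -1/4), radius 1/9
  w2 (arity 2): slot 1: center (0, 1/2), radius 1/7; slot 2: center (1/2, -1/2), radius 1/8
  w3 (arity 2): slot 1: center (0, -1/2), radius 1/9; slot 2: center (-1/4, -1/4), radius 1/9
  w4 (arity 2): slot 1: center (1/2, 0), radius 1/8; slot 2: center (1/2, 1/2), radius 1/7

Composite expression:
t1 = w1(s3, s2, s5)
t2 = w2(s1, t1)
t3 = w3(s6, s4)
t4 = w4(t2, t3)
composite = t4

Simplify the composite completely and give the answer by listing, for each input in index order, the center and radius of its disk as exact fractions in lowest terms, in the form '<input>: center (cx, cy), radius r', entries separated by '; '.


s1: center (1/2, 1/16), radius 1/56; s2: center (143/256, -7/128), radius 1/768; s3: center (71/128, -15/256), radius 1/768; s4: center (13/28, 13/28), radius 1/63; s5: center (73/128, -17/256), radius 1/576; s6: center (1/2, 3/7), radius 1/63

Only the slot chain above each s matters under w4; compose those maps.
s1 passes through 2 substitutions, ending at center (1/2, 1/16), radius 1/56
s3 passes through 3 substitutions, ending at center (71/128, -15/256), radius 1/768
s2 passes through 3 substitutions, ending at center (143/256, -7/128), radius 1/768
s5 passes through 3 substitutions, ending at center (73/128, -17/256), radius 1/576
s6 passes through 2 substitutions, ending at center (1/2, 3/7), radius 1/63
s4 passes through 2 substitutions, ending at center (13/28, 13/28), radius 1/63


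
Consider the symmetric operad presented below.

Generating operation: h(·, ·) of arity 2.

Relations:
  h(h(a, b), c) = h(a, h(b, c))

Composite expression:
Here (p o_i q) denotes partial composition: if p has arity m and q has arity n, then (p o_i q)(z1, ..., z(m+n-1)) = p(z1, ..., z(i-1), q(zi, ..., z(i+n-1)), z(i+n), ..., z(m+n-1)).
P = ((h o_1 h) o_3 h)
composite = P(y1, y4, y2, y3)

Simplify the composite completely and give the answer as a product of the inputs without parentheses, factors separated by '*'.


Under associativity of h, the answer is the y's in reading order.
h(y1, y4) unparenthesizes to y1 * y4
h(y2, y3) unparenthesizes to y2 * y3
h(h(y1, y4), h(y2, y3)) unparenthesizes to y1 * y4 * y2 * y3

y1 * y4 * y2 * y3


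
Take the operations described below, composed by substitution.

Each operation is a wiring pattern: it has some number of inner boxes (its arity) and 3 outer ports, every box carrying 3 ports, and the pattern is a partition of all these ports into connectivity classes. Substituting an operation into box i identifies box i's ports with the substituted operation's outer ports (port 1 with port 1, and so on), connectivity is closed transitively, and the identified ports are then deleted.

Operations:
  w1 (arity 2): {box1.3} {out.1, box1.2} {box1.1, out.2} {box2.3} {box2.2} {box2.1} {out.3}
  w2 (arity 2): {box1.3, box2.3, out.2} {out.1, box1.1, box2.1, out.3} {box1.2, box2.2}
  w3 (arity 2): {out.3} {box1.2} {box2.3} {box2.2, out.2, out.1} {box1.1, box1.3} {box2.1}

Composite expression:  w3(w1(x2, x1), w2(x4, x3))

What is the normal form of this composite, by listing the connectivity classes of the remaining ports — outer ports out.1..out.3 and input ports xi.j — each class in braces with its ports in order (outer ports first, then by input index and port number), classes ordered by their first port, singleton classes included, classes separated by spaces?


After gluing at w3, chains via deleted ports link the x-ports.
through w1, on inputs (x2, x1): {out.1, x2.2} {out.2, x2.1} {out.3} {x1.1} {x1.2} {x1.3} {x2.3} (out.j = stage outer ports)
through w2, on inputs (x4, x3): {out.1, out.3, x3.1, x4.1} {out.2, x3.3, x4.3} {x3.2, x4.2} (out.j = stage outer ports)
through w3, on inputs (x2, x1, x4, x3): {out.1, out.2, x3.3, x4.3} {out.3} {x1.1} {x1.2} {x1.3} {x2.1} {x2.2} {x2.3} {x3.1, x4.1} {x3.2, x4.2} (out.j = stage outer ports)

{out.1, out.2, x3.3, x4.3} {out.3} {x1.1} {x1.2} {x1.3} {x2.1} {x2.2} {x2.3} {x3.1, x4.1} {x3.2, x4.2}


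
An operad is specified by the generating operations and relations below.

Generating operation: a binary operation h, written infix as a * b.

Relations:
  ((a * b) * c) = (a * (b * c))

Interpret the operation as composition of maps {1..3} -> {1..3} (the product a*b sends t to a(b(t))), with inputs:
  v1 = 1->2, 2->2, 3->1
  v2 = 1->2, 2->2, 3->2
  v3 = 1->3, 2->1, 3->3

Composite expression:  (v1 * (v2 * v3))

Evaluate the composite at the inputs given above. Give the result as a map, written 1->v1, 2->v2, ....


1->2, 2->2, 3->2

(v2 * v3) = 1->2, 2->2, 3->2
(v1 * (v2 * v3)) = 1->2, 2->2, 3->2


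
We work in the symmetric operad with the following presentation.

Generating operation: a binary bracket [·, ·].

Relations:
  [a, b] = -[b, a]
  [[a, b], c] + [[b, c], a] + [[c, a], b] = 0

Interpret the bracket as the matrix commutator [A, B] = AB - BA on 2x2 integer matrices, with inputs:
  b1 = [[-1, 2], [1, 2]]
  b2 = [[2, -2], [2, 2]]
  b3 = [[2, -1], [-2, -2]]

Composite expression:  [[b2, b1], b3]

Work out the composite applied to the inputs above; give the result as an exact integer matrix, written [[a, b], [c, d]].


[b2, b1] = [[-6, -6], [-6, 6]]
[[b2, b1], b3] = [[6, 36], [-48, -6]]

[[6, 36], [-48, -6]]


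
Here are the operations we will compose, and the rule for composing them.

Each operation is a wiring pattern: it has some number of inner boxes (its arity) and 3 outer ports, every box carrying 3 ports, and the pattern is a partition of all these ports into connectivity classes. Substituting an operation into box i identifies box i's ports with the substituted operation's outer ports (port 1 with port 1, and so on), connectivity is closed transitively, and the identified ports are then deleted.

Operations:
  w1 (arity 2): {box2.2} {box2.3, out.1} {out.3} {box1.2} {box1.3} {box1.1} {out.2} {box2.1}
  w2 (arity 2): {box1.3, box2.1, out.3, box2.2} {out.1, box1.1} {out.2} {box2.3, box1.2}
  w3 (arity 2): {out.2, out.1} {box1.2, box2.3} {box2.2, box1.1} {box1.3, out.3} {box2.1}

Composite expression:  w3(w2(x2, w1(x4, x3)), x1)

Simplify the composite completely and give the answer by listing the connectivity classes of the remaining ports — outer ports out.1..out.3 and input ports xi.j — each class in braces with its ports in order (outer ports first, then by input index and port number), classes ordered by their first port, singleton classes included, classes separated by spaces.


Substituting into w3 glues patterns; closure does the rest.
after w1, the pattern on (x4, x3) reads {out.1, x3.3} {out.2} {out.3} {x3.1} {x3.2} {x4.1} {x4.2} {x4.3} (out.j = its outer ports)
after w2, the pattern on (x2, x4, x3) reads {out.1, x2.1} {out.2} {out.3, x2.3, x3.3} {x2.2} {x3.1} {x3.2} {x4.1} {x4.2} {x4.3} (out.j = its outer ports)
after w3, the pattern on (x2, x4, x3, x1) reads {out.1, out.2} {out.3, x2.3, x3.3} {x1.1} {x1.2, x2.1} {x1.3} {x2.2} {x3.1} {x3.2} {x4.1} {x4.2} {x4.3} (out.j = its outer ports)

{out.1, out.2} {out.3, x2.3, x3.3} {x1.1} {x1.2, x2.1} {x1.3} {x2.2} {x3.1} {x3.2} {x4.1} {x4.2} {x4.3}


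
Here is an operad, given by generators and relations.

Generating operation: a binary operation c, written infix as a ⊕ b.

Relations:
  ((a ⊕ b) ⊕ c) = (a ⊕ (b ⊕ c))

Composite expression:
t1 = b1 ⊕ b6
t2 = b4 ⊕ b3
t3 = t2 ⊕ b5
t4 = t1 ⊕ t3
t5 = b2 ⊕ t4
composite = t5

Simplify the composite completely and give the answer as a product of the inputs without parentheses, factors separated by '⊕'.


b2 ⊕ b1 ⊕ b6 ⊕ b4 ⊕ b3 ⊕ b5


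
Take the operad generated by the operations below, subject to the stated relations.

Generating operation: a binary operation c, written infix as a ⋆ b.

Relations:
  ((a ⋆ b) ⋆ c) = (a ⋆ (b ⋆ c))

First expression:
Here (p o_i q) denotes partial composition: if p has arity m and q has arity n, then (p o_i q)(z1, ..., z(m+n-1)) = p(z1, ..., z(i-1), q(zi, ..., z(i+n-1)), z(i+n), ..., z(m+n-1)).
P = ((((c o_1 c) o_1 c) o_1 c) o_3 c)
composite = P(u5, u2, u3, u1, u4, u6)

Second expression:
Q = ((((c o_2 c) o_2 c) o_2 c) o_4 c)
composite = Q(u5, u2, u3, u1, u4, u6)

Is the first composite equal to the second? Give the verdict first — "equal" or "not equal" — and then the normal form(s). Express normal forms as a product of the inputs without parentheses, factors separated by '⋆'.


In normal form, the first expression is u5 ⋆ u2 ⋆ u3 ⋆ u1 ⋆ u4 ⋆ u6
In normal form, the second expression is u5 ⋆ u2 ⋆ u3 ⋆ u1 ⋆ u4 ⋆ u6
The forms coincide; equal.

equal; the common form is u5 ⋆ u2 ⋆ u3 ⋆ u1 ⋆ u4 ⋆ u6


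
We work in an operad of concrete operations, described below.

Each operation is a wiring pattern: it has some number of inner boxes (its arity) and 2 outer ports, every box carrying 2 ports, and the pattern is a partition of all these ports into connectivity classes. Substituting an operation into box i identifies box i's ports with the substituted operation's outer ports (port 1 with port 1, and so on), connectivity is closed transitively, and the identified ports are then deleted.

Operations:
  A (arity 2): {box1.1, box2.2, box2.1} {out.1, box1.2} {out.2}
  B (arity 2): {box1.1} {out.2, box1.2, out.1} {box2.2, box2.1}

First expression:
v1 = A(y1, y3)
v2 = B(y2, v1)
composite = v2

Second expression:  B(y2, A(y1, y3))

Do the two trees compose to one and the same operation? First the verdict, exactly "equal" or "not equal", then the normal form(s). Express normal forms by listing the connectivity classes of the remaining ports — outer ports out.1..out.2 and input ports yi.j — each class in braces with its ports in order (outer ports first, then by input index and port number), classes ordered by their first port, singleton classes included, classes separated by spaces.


The first expression, normalized: {out.1, out.2, y2.2} {y1.1, y3.1, y3.2} {y1.2} {y2.1}
The second expression, normalized: {out.1, out.2, y2.2} {y1.1, y3.1, y3.2} {y1.2} {y2.1}
Same normal form: equal.

equal — both sides give {out.1, out.2, y2.2} {y1.1, y3.1, y3.2} {y1.2} {y2.1}


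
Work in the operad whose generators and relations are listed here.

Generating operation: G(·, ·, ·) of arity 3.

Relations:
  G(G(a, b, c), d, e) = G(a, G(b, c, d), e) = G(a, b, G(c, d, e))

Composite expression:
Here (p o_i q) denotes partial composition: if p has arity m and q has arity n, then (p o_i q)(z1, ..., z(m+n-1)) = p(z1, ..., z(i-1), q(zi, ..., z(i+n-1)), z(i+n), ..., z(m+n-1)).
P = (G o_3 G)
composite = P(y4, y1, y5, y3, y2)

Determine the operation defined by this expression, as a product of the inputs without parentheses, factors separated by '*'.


Key point: G is associative — brackets drop, the y-order remains.
G(y5, y3, y2) reduces to y5 * y3 * y2
G(y4, y1, G(y5, y3, y2)) reduces to y4 * y1 * y5 * y3 * y2

y4 * y1 * y5 * y3 * y2


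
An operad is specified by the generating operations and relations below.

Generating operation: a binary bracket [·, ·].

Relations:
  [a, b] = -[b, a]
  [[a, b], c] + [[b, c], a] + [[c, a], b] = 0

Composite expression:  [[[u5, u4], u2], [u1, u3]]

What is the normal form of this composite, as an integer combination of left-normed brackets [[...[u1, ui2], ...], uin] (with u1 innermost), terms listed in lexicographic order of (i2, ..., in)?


-[[[[u1, u3], u2], u4], u5] + [[[[u1, u3], u2], u5], u4] + [[[[u1, u3], u4], u5], u2] - [[[[u1, u3], u5], u4], u2]

A multilinear Lie element is pinned by u1-initial words (u1 innermost).
Composite bracket: [[[u5, u4], u2], [u1, u3]]
Expanding via [a, b] = ab - ba: 16 signed words (2^4 = 16).
Collect the words opening with u1:
  u1u3u2u4u5 (sign -1) contributes -[[[[u1, u3], u2], u4], u5]
  u1u3u2u5u4 (sign +1) contributes +[[[[u1, u3], u2], u5], u4]
  u1u3u4u5u2 (sign +1) contributes +[[[[u1, u3], u4], u5], u2]
  u1u3u5u4u2 (sign -1) contributes -[[[[u1, u3], u5], u4], u2]


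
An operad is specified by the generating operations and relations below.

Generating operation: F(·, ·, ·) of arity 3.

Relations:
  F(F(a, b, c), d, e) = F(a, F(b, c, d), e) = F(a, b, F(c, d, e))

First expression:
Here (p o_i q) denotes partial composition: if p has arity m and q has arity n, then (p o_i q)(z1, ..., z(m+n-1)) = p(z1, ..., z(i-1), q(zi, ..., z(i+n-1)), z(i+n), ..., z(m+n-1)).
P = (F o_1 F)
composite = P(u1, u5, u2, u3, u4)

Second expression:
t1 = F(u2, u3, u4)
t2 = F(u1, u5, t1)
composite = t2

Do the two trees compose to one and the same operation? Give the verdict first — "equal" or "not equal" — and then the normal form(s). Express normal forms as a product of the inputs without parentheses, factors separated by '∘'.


The first composite normalizes to u1 ∘ u5 ∘ u2 ∘ u3 ∘ u4
The second composite normalizes to u1 ∘ u5 ∘ u2 ∘ u3 ∘ u4
Identical normal forms: equal.

equal; both compose to u1 ∘ u5 ∘ u2 ∘ u3 ∘ u4


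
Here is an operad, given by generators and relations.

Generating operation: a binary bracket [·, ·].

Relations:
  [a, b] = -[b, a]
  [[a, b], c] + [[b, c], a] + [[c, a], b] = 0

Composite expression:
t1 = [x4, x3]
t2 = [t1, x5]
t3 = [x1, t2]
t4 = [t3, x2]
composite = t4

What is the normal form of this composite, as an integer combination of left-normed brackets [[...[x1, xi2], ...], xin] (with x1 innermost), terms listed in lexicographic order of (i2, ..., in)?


In the tensor algebra, words opening x1 carry the x1-anchored form.
Composite bracket: [[x1, [[x4, x3], x5]], x2]
Expanding via [a, b] = ab - ba: 16 signed words (2^4 = 16).
Coefficients come from the x1-initial words:
  x1x3x4x5x2 appears with sign -1, giving the term -[[[[x1, x3], x4], x5], x2]
  x1x4x3x5x2 appears with sign +1, giving the term +[[[[x1, x4], x3], x5], x2]
  x1x5x3x4x2 appears with sign +1, giving the term +[[[[x1, x5], x3], x4], x2]
  x1x5x4x3x2 appears with sign -1, giving the term -[[[[x1, x5], x4], x3], x2]

-[[[[x1, x3], x4], x5], x2] + [[[[x1, x4], x3], x5], x2] + [[[[x1, x5], x3], x4], x2] - [[[[x1, x5], x4], x3], x2]


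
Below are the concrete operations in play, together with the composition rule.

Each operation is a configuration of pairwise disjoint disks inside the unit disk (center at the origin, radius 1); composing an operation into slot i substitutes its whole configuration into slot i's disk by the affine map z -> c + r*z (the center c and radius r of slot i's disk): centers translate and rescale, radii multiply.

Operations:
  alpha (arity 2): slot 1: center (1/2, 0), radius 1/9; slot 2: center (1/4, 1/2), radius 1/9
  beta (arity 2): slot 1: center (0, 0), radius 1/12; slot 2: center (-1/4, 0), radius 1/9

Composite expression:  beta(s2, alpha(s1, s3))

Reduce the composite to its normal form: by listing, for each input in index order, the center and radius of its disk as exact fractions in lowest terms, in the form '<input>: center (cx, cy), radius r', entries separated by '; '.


s1: center (-7/36, 0), radius 1/81; s2: center (0, 0), radius 1/12; s3: center (-2/9, 1/18), radius 1/81

Follow each s-input down from beta: c' goes to c + r*c', radius to r*r'.
input s2: composing its 1 substitution step yields center (0, 0), radius 1/12
input s1: composing its 2 substitution steps yields center (-7/36, 0), radius 1/81
input s3: composing its 2 substitution steps yields center (-2/9, 1/18), radius 1/81


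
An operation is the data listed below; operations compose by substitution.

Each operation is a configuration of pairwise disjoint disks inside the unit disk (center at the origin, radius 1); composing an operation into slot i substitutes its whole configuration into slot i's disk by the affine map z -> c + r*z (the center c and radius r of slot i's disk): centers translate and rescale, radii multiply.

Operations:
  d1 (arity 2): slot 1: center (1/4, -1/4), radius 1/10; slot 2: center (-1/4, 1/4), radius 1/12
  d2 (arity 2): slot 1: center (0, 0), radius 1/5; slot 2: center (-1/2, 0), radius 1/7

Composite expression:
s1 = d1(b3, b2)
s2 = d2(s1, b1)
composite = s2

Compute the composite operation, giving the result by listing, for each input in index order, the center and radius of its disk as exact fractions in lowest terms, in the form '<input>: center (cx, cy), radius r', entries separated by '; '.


b1: center (-1/2, 0), radius 1/7; b2: center (-1/20, 1/20), radius 1/60; b3: center (1/20, -1/20), radius 1/50

Below d2, radii multiply path by path; the b-disk centers shift.
input b3: composing its 2 substitution steps yields center (1/20, -1/20), radius 1/50
input b2: composing its 2 substitution steps yields center (-1/20, 1/20), radius 1/60
input b1: composing its 1 substitution step yields center (-1/2, 0), radius 1/7


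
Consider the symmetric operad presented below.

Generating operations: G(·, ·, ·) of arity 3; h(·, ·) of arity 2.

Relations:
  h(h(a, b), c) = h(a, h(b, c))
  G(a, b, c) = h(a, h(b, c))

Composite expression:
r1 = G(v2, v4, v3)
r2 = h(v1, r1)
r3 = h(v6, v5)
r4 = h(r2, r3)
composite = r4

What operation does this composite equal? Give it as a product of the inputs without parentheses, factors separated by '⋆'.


Under associativity of h, the answer is the v's in reading order.
G(v2, v4, v3) flattens to v2 ⋆ v4 ⋆ v3
h(v1, G(v2, v4, v3)) flattens to v1 ⋆ v2 ⋆ v4 ⋆ v3
h(v6, v5) flattens to v6 ⋆ v5
h(h(v1, G(v2, v4, v3)), h(v6, v5)) flattens to v1 ⋆ v2 ⋆ v4 ⋆ v3 ⋆ v6 ⋆ v5

v1 ⋆ v2 ⋆ v4 ⋆ v3 ⋆ v6 ⋆ v5


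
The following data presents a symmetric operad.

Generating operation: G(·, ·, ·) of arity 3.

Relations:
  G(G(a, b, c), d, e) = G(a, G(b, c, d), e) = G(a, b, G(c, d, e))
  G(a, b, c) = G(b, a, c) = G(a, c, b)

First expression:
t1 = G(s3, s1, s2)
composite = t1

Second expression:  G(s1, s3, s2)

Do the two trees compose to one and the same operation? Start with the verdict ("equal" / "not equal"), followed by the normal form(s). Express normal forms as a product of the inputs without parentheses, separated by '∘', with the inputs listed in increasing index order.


equal: each reduces to s1 ∘ s2 ∘ s3

The first expression reduces to s1 ∘ s2 ∘ s3
The second expression reduces to s1 ∘ s2 ∘ s3
Same normal form: equal.


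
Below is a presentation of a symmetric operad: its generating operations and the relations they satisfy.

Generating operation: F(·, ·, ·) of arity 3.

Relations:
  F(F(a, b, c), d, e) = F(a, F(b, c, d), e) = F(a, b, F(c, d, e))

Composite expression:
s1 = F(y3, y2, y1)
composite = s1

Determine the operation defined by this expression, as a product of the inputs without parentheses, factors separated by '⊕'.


y3 ⊕ y2 ⊕ y1

Key point: F is associative — brackets drop, the y-order remains.
F(y3, y2, y1) flattens to y3 ⊕ y2 ⊕ y1


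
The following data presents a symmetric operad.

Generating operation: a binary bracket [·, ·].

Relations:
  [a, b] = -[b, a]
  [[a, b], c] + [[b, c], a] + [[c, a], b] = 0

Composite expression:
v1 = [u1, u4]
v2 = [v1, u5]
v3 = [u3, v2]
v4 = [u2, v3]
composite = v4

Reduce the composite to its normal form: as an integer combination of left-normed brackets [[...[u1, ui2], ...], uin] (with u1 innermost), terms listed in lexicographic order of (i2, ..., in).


[[[[u1, u4], u5], u3], u2]


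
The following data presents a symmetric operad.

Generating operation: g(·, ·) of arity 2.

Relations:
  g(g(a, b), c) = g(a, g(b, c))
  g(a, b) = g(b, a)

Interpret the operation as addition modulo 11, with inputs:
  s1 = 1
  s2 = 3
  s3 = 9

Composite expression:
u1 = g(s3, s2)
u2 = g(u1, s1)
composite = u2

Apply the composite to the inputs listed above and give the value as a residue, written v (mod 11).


2 (mod 11)

g(s3, s2) = 1
g(g(s3, s2), s1) = 2


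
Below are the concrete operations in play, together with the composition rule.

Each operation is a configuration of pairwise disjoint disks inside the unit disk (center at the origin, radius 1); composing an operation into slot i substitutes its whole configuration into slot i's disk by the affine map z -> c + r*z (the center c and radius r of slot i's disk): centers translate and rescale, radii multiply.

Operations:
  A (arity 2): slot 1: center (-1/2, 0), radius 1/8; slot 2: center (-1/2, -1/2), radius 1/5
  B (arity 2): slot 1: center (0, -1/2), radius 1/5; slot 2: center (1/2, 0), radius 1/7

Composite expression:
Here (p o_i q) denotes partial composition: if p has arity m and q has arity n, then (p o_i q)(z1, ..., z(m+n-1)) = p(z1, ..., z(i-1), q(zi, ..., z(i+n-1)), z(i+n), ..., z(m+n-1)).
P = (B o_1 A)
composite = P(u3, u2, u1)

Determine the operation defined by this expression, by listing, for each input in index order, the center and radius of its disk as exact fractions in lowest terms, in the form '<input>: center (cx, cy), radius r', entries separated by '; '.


u1: center (1/2, 0), radius 1/7; u2: center (-1/10, -3/5), radius 1/25; u3: center (-1/10, -1/2), radius 1/40

Only the slot chain above each u matters under B; compose those maps.
for u3, the 2-step affine chain lands on center (-1/10, -1/2), radius 1/40
for u2, the 2-step affine chain lands on center (-1/10, -3/5), radius 1/25
for u1, the 1-step affine chain lands on center (1/2, 0), radius 1/7


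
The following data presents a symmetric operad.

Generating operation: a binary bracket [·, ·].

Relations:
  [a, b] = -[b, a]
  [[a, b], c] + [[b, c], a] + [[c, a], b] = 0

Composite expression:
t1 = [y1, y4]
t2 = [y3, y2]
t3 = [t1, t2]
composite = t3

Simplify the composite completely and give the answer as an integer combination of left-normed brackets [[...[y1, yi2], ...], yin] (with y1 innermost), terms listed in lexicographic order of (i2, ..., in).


-[[[y1, y4], y2], y3] + [[[y1, y4], y3], y2]

In the tensor algebra, words opening y1 carry the y1-anchored form.
Composite bracket: [[y1, y4], [y3, y2]]
The bracket unfolds into 8 signed words via [a, b] = ab - ba (2^3 = 8).
Only words starting with y1 matter:
  y1y4y2y3 (sign -1) contributes -[[[y1, y4], y2], y3]
  y1y4y3y2 (sign +1) contributes +[[[y1, y4], y3], y2]


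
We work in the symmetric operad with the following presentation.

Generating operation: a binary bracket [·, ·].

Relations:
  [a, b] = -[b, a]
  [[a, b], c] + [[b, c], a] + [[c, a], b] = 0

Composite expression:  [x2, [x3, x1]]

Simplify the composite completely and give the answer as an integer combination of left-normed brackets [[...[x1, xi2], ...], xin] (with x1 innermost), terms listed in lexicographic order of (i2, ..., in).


A multilinear Lie element is pinned by x1-initial words (x1 innermost).
Composite bracket: [x2, [x3, x1]]
Each bracket splits as ab - ba, giving 4 signed words (2^2 = 4).
Words beginning with x1 determine it all:
  the word x1x3x2 carries sign +1 and contributes +[[x1, x3], x2]

[[x1, x3], x2]


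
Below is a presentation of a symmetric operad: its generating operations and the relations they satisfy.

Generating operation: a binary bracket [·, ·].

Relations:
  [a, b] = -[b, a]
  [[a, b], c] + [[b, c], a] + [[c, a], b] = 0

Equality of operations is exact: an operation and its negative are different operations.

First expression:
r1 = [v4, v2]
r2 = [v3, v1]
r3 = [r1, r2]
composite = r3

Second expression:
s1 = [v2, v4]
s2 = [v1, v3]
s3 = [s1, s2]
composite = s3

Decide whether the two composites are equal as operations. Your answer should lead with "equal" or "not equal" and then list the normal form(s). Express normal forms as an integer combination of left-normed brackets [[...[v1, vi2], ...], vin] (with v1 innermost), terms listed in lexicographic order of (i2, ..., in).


The first expression, normalized: -[[[v1, v3], v2], v4] + [[[v1, v3], v4], v2]
The second expression, normalized: -[[[v1, v3], v2], v4] + [[[v1, v3], v4], v2]
The forms coincide; equal.

equal; the common form is -[[[v1, v3], v2], v4] + [[[v1, v3], v4], v2]


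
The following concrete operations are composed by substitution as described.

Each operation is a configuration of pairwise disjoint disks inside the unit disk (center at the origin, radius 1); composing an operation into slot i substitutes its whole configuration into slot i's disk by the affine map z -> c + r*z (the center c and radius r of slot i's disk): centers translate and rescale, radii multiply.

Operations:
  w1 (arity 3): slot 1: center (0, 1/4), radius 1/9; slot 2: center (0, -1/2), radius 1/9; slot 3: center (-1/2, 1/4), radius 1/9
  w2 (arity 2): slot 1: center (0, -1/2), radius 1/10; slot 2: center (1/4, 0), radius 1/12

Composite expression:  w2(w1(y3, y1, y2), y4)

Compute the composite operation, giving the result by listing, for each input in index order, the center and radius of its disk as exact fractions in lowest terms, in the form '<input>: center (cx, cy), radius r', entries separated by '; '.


Only the slot chain above each y matters under w2; compose those maps.
y3: after 2 affine steps, its disk has center (0, -19/40), radius 1/90
y1: after 2 affine steps, its disk has center (0, -11/20), radius 1/90
y2: after 2 affine steps, its disk has center (-1/20, -19/40), radius 1/90
y4: after 1 affine step, its disk has center (1/4, 0), radius 1/12

y1: center (0, -11/20), radius 1/90; y2: center (-1/20, -19/40), radius 1/90; y3: center (0, -19/40), radius 1/90; y4: center (1/4, 0), radius 1/12


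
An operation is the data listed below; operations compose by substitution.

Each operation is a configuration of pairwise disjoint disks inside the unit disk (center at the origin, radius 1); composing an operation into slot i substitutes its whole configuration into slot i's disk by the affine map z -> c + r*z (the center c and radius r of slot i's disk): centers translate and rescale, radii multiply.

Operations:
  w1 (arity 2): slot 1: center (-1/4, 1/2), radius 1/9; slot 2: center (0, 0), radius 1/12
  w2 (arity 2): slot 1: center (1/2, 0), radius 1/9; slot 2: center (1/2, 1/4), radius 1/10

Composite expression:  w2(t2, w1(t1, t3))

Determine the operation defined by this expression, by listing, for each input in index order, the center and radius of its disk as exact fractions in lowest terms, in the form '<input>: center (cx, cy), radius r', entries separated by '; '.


t1: center (19/40, 3/10), radius 1/90; t2: center (1/2, 0), radius 1/9; t3: center (1/2, 1/4), radius 1/120

Only the slot chain above each t matters under w2; compose those maps.
for t2, the 1-step affine chain lands on center (1/2, 0), radius 1/9
for t1, the 2-step affine chain lands on center (19/40, 3/10), radius 1/90
for t3, the 2-step affine chain lands on center (1/2, 1/4), radius 1/120


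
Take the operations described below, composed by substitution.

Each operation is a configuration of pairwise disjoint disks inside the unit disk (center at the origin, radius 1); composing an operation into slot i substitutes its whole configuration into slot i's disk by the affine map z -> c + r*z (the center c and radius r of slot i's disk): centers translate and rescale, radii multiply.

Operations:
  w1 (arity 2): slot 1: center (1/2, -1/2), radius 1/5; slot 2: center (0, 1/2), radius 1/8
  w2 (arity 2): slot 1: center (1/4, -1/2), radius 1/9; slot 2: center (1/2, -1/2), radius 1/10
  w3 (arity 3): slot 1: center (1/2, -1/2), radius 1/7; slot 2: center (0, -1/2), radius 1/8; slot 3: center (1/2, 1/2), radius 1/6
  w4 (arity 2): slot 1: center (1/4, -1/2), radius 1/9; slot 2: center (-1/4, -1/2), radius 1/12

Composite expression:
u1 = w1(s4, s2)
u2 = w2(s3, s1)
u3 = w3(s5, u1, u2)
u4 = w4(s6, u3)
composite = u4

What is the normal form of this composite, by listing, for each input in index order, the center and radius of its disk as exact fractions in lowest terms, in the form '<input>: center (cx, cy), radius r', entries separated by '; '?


s1: center (-29/144, -67/144), radius 1/720; s2: center (-1/4, -103/192), radius 1/768; s3: center (-59/288, -67/144), radius 1/648; s4: center (-47/192, -35/64), radius 1/480; s5: center (-5/24, -13/24), radius 1/84; s6: center (1/4, -1/2), radius 1/9


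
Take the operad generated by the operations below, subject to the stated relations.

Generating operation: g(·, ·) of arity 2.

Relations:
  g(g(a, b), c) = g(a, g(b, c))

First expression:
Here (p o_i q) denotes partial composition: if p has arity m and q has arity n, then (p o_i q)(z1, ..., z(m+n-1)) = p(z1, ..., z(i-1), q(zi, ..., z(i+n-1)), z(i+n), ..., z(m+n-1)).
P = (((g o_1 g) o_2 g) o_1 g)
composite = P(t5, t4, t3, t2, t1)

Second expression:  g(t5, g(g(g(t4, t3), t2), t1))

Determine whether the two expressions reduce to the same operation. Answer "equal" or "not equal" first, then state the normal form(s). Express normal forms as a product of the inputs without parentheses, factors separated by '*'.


equal: each reduces to t5 * t4 * t3 * t2 * t1

The first expression, normalized: t5 * t4 * t3 * t2 * t1
The second expression, normalized: t5 * t4 * t3 * t2 * t1
Identical normal forms: equal.


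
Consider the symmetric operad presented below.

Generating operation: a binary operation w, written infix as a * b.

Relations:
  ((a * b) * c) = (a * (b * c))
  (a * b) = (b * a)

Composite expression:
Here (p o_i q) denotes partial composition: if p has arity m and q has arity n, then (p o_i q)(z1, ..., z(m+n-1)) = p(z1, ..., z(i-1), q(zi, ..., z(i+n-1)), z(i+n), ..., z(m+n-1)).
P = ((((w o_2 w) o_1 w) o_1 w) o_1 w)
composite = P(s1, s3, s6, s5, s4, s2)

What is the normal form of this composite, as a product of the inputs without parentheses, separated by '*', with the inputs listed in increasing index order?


s1 * s2 * s3 * s4 * s5 * s6

With w associative and commutative, the s-input set is all that matters.
(s1 * s3) spells out as s1 * s3
((s1 * s3) * s6) spells out as s1 * s3 * s6
(((s1 * s3) * s6) * s5) spells out as s1 * s3 * s6 * s5
(s4 * s2) spells out as s4 * s2
((((s1 * s3) * s6) * s5) * (s4 * s2)) spells out as s1 * s3 * s6 * s5 * s4 * s2
rearranged into index order: s1 * s2 * s3 * s4 * s5 * s6


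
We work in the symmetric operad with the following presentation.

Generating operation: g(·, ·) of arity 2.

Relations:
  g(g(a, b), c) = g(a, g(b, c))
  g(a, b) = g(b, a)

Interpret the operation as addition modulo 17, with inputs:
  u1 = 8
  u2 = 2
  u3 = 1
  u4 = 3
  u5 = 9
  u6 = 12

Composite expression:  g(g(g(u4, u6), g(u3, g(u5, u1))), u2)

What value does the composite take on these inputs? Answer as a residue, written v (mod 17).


1 (mod 17)


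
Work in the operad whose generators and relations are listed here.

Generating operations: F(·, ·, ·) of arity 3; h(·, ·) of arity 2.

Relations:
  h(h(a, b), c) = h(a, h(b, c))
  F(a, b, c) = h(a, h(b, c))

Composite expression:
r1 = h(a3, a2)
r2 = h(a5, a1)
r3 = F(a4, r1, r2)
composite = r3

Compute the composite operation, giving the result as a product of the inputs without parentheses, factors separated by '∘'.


a4 ∘ a3 ∘ a2 ∘ a5 ∘ a1

Under associativity of F, the answer is the a's in reading order.
h(a3, a2) collapses to a3 ∘ a2
h(a5, a1) collapses to a5 ∘ a1
F(a4, h(a3, a2), h(a5, a1)) collapses to a4 ∘ a3 ∘ a2 ∘ a5 ∘ a1


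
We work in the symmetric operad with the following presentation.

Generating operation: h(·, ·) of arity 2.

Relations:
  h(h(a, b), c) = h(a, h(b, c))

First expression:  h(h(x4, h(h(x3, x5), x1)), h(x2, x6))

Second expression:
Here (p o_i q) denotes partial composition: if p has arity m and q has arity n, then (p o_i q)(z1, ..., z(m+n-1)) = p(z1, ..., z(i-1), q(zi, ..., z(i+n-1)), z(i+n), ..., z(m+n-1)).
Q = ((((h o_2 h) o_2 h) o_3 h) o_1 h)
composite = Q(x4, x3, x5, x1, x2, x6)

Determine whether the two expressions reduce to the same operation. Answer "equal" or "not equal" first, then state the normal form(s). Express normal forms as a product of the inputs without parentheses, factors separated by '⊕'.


equal; the common form is x4 ⊕ x3 ⊕ x5 ⊕ x1 ⊕ x2 ⊕ x6

The first expression reduces to x4 ⊕ x3 ⊕ x5 ⊕ x1 ⊕ x2 ⊕ x6
The second expression reduces to x4 ⊕ x3 ⊕ x5 ⊕ x1 ⊕ x2 ⊕ x6
The forms coincide; equal.


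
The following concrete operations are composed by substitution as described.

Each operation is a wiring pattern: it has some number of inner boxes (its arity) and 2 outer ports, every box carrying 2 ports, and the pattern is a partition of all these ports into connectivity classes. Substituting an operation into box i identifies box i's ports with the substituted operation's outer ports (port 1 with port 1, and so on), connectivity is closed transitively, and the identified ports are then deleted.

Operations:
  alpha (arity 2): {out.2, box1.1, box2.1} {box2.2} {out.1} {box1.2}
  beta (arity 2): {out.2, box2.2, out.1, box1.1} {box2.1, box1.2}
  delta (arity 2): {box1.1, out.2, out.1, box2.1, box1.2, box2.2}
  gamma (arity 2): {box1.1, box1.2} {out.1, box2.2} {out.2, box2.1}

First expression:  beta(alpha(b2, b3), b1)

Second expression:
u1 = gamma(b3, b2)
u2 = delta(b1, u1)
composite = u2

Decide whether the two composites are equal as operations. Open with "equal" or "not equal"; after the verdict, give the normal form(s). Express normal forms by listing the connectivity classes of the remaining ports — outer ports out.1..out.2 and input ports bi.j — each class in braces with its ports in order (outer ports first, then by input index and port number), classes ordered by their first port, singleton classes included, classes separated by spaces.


The first composite normalizes to {out.1, out.2, b1.2} {b1.1, b2.1, b3.1} {b2.2} {b3.2}
The second composite normalizes to {out.1, out.2, b1.1, b1.2, b2.1, b2.2} {b3.1, b3.2}
No match — not equal.

not equal: they reduce to {out.1, out.2, b1.2} {b1.1, b2.1, b3.1} {b2.2} {b3.2} and {out.1, out.2, b1.1, b1.2, b2.1, b2.2} {b3.1, b3.2}


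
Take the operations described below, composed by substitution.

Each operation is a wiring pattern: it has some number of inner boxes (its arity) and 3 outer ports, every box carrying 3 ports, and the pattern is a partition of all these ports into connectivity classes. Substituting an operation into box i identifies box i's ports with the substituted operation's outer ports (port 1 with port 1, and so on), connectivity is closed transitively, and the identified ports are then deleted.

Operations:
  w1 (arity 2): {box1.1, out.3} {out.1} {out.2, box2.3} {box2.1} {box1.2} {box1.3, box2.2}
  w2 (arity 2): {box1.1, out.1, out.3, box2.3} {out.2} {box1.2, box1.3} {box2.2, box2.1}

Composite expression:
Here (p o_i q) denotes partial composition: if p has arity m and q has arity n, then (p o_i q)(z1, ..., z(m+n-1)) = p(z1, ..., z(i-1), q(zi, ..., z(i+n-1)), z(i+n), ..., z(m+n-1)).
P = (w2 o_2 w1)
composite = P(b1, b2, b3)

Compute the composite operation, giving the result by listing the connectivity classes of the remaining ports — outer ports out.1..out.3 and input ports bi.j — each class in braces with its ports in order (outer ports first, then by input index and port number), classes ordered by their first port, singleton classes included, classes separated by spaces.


{out.1, out.3, b1.1, b2.1} {out.2} {b1.2, b1.3} {b2.2} {b2.3, b3.2} {b3.1} {b3.3}

Reachability decides: close wires over w2-identified ports.
the subtree at w1 composes to {out.1} {out.2, b3.3} {out.3, b2.1} {b2.2} {b2.3, b3.2} {b3.1} on (b2, b3); out.j = own outer ports
the subtree at w2 composes to {out.1, out.3, b1.1, b2.1} {out.2} {b1.2, b1.3} {b2.2} {b2.3, b3.2} {b3.1} {b3.3} on (b1, b2, b3); out.j = own outer ports


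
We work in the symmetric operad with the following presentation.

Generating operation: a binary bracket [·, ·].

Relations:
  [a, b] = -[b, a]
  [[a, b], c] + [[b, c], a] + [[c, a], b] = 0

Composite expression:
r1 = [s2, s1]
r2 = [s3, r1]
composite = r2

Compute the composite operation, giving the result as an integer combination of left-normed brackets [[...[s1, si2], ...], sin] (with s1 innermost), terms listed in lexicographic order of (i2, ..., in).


Left-normed coefficients sit on the s1-initial expansion words.
Composite bracket: [s3, [s2, s1]]
Each bracket splits as ab - ba, giving 4 signed words (2^2 = 4).
Keep just the words that open with s1:
  word s1s2s3 has sign +1, contributing +[[s1, s2], s3]

[[s1, s2], s3]


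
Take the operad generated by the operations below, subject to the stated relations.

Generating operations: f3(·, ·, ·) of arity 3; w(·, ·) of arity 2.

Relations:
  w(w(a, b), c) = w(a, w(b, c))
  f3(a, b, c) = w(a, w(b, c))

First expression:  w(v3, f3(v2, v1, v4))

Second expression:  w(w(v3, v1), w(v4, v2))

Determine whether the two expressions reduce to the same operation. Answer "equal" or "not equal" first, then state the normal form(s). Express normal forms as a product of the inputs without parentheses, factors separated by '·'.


not equal; first: v3 · v2 · v1 · v4; second: v3 · v1 · v4 · v2

The first expression, normalized: v3 · v2 · v1 · v4
The second expression, normalized: v3 · v1 · v4 · v2
The normal forms differ: not equal.


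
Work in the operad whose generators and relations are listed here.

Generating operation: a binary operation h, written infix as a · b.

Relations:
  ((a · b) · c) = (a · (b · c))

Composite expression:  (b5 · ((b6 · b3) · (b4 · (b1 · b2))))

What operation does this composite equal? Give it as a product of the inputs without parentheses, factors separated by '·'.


b5 · b6 · b3 · b4 · b1 · b2

All parenthesizations of h agree; list the b-inputs left to right.
(b6 · b3) unparenthesizes to b6 · b3
(b1 · b2) unparenthesizes to b1 · b2
(b4 · (b1 · b2)) unparenthesizes to b4 · b1 · b2
((b6 · b3) · (b4 · (b1 · b2))) unparenthesizes to b6 · b3 · b4 · b1 · b2
(b5 · ((b6 · b3) · (b4 · (b1 · b2)))) unparenthesizes to b5 · b6 · b3 · b4 · b1 · b2


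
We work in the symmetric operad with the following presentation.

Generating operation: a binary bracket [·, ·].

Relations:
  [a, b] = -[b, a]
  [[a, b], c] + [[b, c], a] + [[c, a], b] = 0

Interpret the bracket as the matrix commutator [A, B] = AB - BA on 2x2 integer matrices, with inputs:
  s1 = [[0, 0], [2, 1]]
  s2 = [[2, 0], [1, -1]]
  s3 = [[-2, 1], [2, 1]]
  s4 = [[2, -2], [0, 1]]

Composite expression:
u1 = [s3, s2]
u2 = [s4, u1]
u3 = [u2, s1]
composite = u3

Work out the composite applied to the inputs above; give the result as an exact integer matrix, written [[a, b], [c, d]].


[s3, s2] = [[1, -3], [9, -1]]
[s4, [s3, s2]] = [[-18, 1], [-9, 18]]
[[s4, [s3, s2]], s1] = [[2, 1], [81, -2]]

[[2, 1], [81, -2]]


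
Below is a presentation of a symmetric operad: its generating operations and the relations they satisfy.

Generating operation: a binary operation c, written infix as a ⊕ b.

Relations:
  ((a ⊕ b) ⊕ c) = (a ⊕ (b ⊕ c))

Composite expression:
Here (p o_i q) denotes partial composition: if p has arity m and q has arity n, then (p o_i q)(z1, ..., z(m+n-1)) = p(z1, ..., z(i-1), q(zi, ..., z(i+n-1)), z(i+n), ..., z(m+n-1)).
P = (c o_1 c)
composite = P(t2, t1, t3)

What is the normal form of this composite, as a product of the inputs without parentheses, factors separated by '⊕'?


t2 ⊕ t1 ⊕ t3

Key point: c is associative — brackets drop, the t-order remains.
(t2 ⊕ t1) unparenthesizes to t2 ⊕ t1
((t2 ⊕ t1) ⊕ t3) unparenthesizes to t2 ⊕ t1 ⊕ t3


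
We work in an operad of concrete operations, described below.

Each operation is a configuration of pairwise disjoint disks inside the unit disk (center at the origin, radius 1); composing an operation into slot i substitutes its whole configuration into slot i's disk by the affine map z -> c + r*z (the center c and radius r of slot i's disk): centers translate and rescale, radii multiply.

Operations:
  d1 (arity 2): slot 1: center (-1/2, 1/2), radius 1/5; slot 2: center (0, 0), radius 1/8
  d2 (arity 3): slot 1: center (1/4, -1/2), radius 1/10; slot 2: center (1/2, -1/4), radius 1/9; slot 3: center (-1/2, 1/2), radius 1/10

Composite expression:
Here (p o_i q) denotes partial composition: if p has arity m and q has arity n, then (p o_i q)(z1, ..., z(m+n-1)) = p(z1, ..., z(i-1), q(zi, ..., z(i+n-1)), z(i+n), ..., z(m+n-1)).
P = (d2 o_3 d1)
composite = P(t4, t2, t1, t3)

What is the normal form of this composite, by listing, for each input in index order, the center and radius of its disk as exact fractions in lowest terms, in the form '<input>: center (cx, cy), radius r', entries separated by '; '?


Each t-disk chains the slot maps above it in d2; radii multiply.
t4 passes through 1 substitution, ending at center (1/4, -1/2), radius 1/10
t2 passes through 1 substitution, ending at center (1/2, -1/4), radius 1/9
t1 passes through 2 substitutions, ending at center (-11/20, 11/20), radius 1/50
t3 passes through 2 substitutions, ending at center (-1/2, 1/2), radius 1/80

t1: center (-11/20, 11/20), radius 1/50; t2: center (1/2, -1/4), radius 1/9; t3: center (-1/2, 1/2), radius 1/80; t4: center (1/4, -1/2), radius 1/10
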